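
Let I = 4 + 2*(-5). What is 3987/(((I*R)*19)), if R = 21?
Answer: -443/266 ≈ -1.6654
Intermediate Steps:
I = -6 (I = 4 - 10 = -6)
3987/(((I*R)*19)) = 3987/((-6*21*19)) = 3987/((-126*19)) = 3987/(-2394) = 3987*(-1/2394) = -443/266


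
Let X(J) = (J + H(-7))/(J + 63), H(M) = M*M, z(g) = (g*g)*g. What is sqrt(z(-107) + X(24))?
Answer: 2*I*sqrt(2318086029)/87 ≈ 1106.8*I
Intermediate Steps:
z(g) = g**3 (z(g) = g**2*g = g**3)
H(M) = M**2
X(J) = (49 + J)/(63 + J) (X(J) = (J + (-7)**2)/(J + 63) = (J + 49)/(63 + J) = (49 + J)/(63 + J))
sqrt(z(-107) + X(24)) = sqrt((-107)**3 + (49 + 24)/(63 + 24)) = sqrt(-1225043 + 73/87) = sqrt(-106578668/87) = 2*I*sqrt(2318086029)/87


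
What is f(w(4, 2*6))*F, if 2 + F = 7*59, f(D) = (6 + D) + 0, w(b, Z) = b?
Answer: 4110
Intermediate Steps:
f(D) = 6 + D
F = 411 (F = -2 + 7*59 = -2 + 413 = 411)
f(w(4, 2*6))*F = (6 + 4)*411 = 10*411 = 4110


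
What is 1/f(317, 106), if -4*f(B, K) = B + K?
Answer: -4/423 ≈ -0.0094563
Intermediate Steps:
f(B, K) = -B/4 - K/4 (f(B, K) = -(B + K)/4 = -B/4 - K/4)
1/f(317, 106) = 1/(-¼*317 - ¼*106) = 1/(-317/4 - 53/2) = 1/(-423/4) = -4/423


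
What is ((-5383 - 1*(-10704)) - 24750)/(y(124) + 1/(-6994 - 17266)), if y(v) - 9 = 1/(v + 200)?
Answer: -9544787685/4422881 ≈ -2158.0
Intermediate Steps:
y(v) = 9 + 1/(200 + v) (y(v) = 9 + 1/(v + 200) = 9 + 1/(200 + v))
((-5383 - 1*(-10704)) - 24750)/(y(124) + 1/(-6994 - 17266)) = ((-5383 - 1*(-10704)) - 24750)/((1801 + 9*124)/(200 + 124) + 1/(-6994 - 17266)) = ((-5383 + 10704) - 24750)/((1801 + 1116)/324 + 1/(-24260)) = (5321 - 24750)/((1/324)*2917 - 1/24260) = -19429/(2917/324 - 1/24260) = -19429/4422881/491265 = -19429*491265/4422881 = -9544787685/4422881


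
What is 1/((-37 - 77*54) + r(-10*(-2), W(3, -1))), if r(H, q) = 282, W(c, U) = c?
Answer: -1/3913 ≈ -0.00025556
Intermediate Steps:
1/((-37 - 77*54) + r(-10*(-2), W(3, -1))) = 1/((-37 - 77*54) + 282) = 1/((-37 - 4158) + 282) = 1/(-4195 + 282) = 1/(-3913) = -1/3913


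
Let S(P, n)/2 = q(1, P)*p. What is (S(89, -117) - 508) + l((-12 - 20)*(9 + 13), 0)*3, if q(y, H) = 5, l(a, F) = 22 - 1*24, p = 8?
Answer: -434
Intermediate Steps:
l(a, F) = -2 (l(a, F) = 22 - 24 = -2)
S(P, n) = 80 (S(P, n) = 2*(5*8) = 2*40 = 80)
(S(89, -117) - 508) + l((-12 - 20)*(9 + 13), 0)*3 = (80 - 508) - 2*3 = -428 - 6 = -434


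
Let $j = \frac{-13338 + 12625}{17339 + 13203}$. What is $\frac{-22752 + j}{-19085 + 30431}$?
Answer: $- \frac{11391677}{5680812} \approx -2.0053$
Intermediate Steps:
$j = - \frac{713}{30542} \approx -0.023345$
$\frac{-22752 + j}{-19085 + 30431} = \frac{-22752 - \frac{713}{30542}}{-19085 + 30431} = - \frac{694892297}{30542 \cdot 11346} = \left(- \frac{694892297}{30542}\right) \frac{1}{11346} = - \frac{11391677}{5680812}$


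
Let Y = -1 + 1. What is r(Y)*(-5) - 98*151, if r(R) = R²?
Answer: -14798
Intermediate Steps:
Y = 0
r(Y)*(-5) - 98*151 = 0²*(-5) - 98*151 = 0*(-5) - 14798 = 0 - 14798 = -14798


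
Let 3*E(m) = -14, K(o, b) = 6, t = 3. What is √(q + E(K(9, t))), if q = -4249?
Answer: I*√38283/3 ≈ 65.22*I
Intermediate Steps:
E(m) = -14/3 (E(m) = (⅓)*(-14) = -14/3)
√(q + E(K(9, t))) = √(-4249 - 14/3) = √(-12761/3) = I*√38283/3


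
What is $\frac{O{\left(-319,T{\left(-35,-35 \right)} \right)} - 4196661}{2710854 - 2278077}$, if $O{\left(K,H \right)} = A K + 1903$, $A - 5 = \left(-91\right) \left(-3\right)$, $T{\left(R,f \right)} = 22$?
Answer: $- \frac{4283440}{432777} \approx -9.8976$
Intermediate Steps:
$A = 278$ ($A = 5 - -273 = 5 + 273 = 278$)
$O{\left(K,H \right)} = 1903 + 278 K$ ($O{\left(K,H \right)} = 278 K + 1903 = 1903 + 278 K$)
$\frac{O{\left(-319,T{\left(-35,-35 \right)} \right)} - 4196661}{2710854 - 2278077} = \frac{\left(1903 + 278 \left(-319\right)\right) - 4196661}{2710854 - 2278077} = \frac{\left(1903 - 88682\right) - 4196661}{432777} = \left(-86779 - 4196661\right) \frac{1}{432777} = \left(-4283440\right) \frac{1}{432777} = - \frac{4283440}{432777}$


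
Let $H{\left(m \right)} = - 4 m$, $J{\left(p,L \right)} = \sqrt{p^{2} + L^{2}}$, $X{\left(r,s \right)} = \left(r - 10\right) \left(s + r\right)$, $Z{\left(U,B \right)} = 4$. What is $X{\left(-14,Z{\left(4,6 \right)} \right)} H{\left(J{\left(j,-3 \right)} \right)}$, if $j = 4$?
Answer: $-4800$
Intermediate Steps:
$X{\left(r,s \right)} = \left(-10 + r\right) \left(r + s\right)$
$J{\left(p,L \right)} = \sqrt{L^{2} + p^{2}}$
$X{\left(-14,Z{\left(4,6 \right)} \right)} H{\left(J{\left(j,-3 \right)} \right)} = \left(\left(-14\right)^{2} - -140 - 40 - 56\right) \left(- 4 \sqrt{\left(-3\right)^{2} + 4^{2}}\right) = \left(196 + 140 - 40 - 56\right) \left(- 4 \sqrt{9 + 16}\right) = 240 \left(- 4 \sqrt{25}\right) = 240 \left(\left(-4\right) 5\right) = 240 \left(-20\right) = -4800$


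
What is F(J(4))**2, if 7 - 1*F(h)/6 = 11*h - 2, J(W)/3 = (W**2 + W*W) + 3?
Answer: 47279376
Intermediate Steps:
J(W) = 9 + 6*W**2 (J(W) = 3*((W**2 + W*W) + 3) = 3*((W**2 + W**2) + 3) = 3*(2*W**2 + 3) = 3*(3 + 2*W**2) = 9 + 6*W**2)
F(h) = 54 - 66*h (F(h) = 42 - 6*(11*h - 2) = 42 - 6*(-2 + 11*h) = 42 + (12 - 66*h) = 54 - 66*h)
F(J(4))**2 = (54 - 66*(9 + 6*4**2))**2 = (54 - 66*(9 + 6*16))**2 = (54 - 66*(9 + 96))**2 = (54 - 66*105)**2 = (54 - 6930)**2 = (-6876)**2 = 47279376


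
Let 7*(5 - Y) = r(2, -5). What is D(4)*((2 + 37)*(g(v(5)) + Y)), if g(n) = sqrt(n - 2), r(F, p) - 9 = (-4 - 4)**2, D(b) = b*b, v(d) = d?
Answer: -23712/7 + 624*sqrt(3) ≈ -2306.6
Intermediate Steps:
D(b) = b**2
r(F, p) = 73 (r(F, p) = 9 + (-4 - 4)**2 = 9 + (-8)**2 = 9 + 64 = 73)
Y = -38/7 (Y = 5 - 1/7*73 = 5 - 73/7 = -38/7 ≈ -5.4286)
g(n) = sqrt(-2 + n)
D(4)*((2 + 37)*(g(v(5)) + Y)) = 4**2*((2 + 37)*(sqrt(-2 + 5) - 38/7)) = 16*(39*(sqrt(3) - 38/7)) = 16*(39*(-38/7 + sqrt(3))) = 16*(-1482/7 + 39*sqrt(3)) = -23712/7 + 624*sqrt(3)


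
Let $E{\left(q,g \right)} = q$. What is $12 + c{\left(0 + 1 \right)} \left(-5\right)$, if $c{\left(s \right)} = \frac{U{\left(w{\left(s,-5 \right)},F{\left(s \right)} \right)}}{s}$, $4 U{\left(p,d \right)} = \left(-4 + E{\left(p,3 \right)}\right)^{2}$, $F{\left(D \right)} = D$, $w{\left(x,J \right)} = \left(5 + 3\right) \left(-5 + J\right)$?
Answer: $-8808$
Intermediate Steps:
$w{\left(x,J \right)} = -40 + 8 J$ ($w{\left(x,J \right)} = 8 \left(-5 + J\right) = -40 + 8 J$)
$U{\left(p,d \right)} = \frac{\left(-4 + p\right)^{2}}{4}$
$c{\left(s \right)} = \frac{1764}{s}$ ($c{\left(s \right)} = \frac{\frac{1}{4} \left(-4 + \left(-40 + 8 \left(-5\right)\right)\right)^{2}}{s} = \frac{\frac{1}{4} \left(-4 - 80\right)^{2}}{s} = \frac{\frac{1}{4} \left(-84\right)^{2}}{s} = \frac{\frac{1}{4} \cdot 7056}{s} = \frac{1764}{s}$)
$12 + c{\left(0 + 1 \right)} \left(-5\right) = 12 + \frac{1764}{0 + 1} \left(-5\right) = 12 + \frac{1764}{1} \left(-5\right) = 12 + 1764 \cdot 1 \left(-5\right) = 12 + 1764 \left(-5\right) = 12 - 8820 = -8808$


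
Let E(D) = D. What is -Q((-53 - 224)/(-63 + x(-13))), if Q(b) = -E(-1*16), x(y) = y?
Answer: -16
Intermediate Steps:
Q(b) = 16 (Q(b) = -(-1)*16 = -1*(-16) = 16)
-Q((-53 - 224)/(-63 + x(-13))) = -1*16 = -16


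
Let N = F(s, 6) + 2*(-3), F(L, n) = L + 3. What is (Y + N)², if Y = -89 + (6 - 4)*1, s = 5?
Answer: 7225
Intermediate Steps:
F(L, n) = 3 + L
N = 2 (N = (3 + 5) + 2*(-3) = 8 - 6 = 2)
Y = -87 (Y = -89 + 2*1 = -89 + 2 = -87)
(Y + N)² = (-87 + 2)² = (-85)² = 7225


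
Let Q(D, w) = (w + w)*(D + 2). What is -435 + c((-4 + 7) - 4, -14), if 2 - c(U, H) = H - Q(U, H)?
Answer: -447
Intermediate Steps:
Q(D, w) = 2*w*(2 + D) (Q(D, w) = (2*w)*(2 + D) = 2*w*(2 + D))
c(U, H) = 2 - H + 2*H*(2 + U) (c(U, H) = 2 - (H - 2*H*(2 + U)) = 2 + (-H + 2*H*(2 + U)) = 2 - H + 2*H*(2 + U))
-435 + c((-4 + 7) - 4, -14) = -435 + (2 - 1*(-14) + 2*(-14)*(2 + ((-4 + 7) - 4))) = -435 + (2 + 14 + 2*(-14)*(2 + (3 - 4))) = -435 + (2 + 14 + 2*(-14)*(2 - 1)) = -435 + (2 + 14 + 2*(-14)*1) = -435 + (2 + 14 - 28) = -435 - 12 = -447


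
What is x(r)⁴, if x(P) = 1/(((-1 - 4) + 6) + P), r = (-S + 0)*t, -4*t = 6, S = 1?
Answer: 16/625 ≈ 0.025600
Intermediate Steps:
t = -3/2 (t = -¼*6 = -3/2 ≈ -1.5000)
r = 3/2 (r = (-1*1 + 0)*(-3/2) = (-1 + 0)*(-3/2) = -1*(-3/2) = 3/2 ≈ 1.5000)
x(P) = 1/(1 + P) (x(P) = 1/((-5 + 6) + P) = 1/(1 + P))
x(r)⁴ = (1/(1 + 3/2))⁴ = (1/(5/2))⁴ = (⅖)⁴ = 16/625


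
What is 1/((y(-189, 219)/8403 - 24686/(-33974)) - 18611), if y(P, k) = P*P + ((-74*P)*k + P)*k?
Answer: 47580587/2912674532290 ≈ 1.6336e-5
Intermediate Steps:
y(P, k) = P² + k*(P - 74*P*k) (y(P, k) = P² + (-74*P*k + P)*k = P² + (P - 74*P*k)*k = P² + k*(P - 74*P*k))
1/((y(-189, 219)/8403 - 24686/(-33974)) - 18611) = 1/((-189*(-189 + 219 - 74*219²)/8403 - 24686/(-33974)) - 18611) = 1/((-189*(-189 + 219 - 74*47961)*(1/8403) - 24686*(-1/33974)) - 18611) = 1/((-189*(-189 + 219 - 3549114)*(1/8403) + 12343/16987) - 18611) = 1/((-189*(-3549084)*(1/8403) + 12343/16987) - 18611) = 1/((670776876*(1/8403) + 12343/16987) - 18611) = 1/((223592292/2801 + 12343/16987) - 18611) = 1/(3798196836947/47580587 - 18611) = 1/(2912674532290/47580587) = 47580587/2912674532290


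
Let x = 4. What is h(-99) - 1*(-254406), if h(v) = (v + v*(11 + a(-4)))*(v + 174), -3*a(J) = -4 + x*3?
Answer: 185106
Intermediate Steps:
a(J) = -8/3 (a(J) = -(-4 + 4*3)/3 = -(-4 + 12)/3 = -⅓*8 = -8/3)
h(v) = 28*v*(174 + v)/3 (h(v) = (v + v*(11 - 8/3))*(v + 174) = (v + v*(25/3))*(174 + v) = (v + 25*v/3)*(174 + v) = (28*v/3)*(174 + v) = 28*v*(174 + v)/3)
h(-99) - 1*(-254406) = (28/3)*(-99)*(174 - 99) - 1*(-254406) = (28/3)*(-99)*75 + 254406 = -69300 + 254406 = 185106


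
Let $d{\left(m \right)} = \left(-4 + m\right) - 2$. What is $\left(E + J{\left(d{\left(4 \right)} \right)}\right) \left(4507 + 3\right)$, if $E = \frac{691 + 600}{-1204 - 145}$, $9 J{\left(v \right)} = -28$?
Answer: $- \frac{222753410}{12141} \approx -18347.0$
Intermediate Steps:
$d{\left(m \right)} = -6 + m$
$J{\left(v \right)} = - \frac{28}{9}$ ($J{\left(v \right)} = \frac{1}{9} \left(-28\right) = - \frac{28}{9}$)
$E = - \frac{1291}{1349}$ ($E = \frac{1291}{-1349} = 1291 \left(- \frac{1}{1349}\right) = - \frac{1291}{1349} \approx -0.95701$)
$\left(E + J{\left(d{\left(4 \right)} \right)}\right) \left(4507 + 3\right) = \left(- \frac{1291}{1349} - \frac{28}{9}\right) \left(4507 + 3\right) = \left(- \frac{49391}{12141}\right) 4510 = - \frac{222753410}{12141}$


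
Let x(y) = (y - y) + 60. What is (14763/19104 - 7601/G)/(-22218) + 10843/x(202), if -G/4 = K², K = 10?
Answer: 213070261819/1179035200 ≈ 180.72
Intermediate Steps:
x(y) = 60 (x(y) = 0 + 60 = 60)
G = -400 (G = -4*10² = -4*100 = -400)
(14763/19104 - 7601/G)/(-22218) + 10843/x(202) = (14763/19104 - 7601/(-400))/(-22218) + 10843/60 = (14763*(1/19104) - 7601*(-1/400))*(-1/22218) + 10843*(1/60) = (4921/6368 + 7601/400)*(-1/22218) + 10843/60 = (3148223/159200)*(-1/22218) + 10843/60 = -3148223/3537105600 + 10843/60 = 213070261819/1179035200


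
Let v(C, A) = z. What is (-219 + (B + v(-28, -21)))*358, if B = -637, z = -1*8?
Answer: -309312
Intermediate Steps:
z = -8
v(C, A) = -8
(-219 + (B + v(-28, -21)))*358 = (-219 + (-637 - 8))*358 = (-219 - 645)*358 = -864*358 = -309312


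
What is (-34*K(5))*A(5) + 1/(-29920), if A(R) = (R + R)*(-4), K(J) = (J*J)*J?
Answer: 5086399999/29920 ≈ 1.7000e+5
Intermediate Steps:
K(J) = J**3 (K(J) = J**2*J = J**3)
A(R) = -8*R (A(R) = (2*R)*(-4) = -8*R)
(-34*K(5))*A(5) + 1/(-29920) = (-34*5**3)*(-8*5) + 1/(-29920) = -34*125*(-40) - 1/29920 = -4250*(-40) - 1/29920 = 170000 - 1/29920 = 5086399999/29920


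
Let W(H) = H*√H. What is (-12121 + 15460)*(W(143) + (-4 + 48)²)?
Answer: 6464304 + 477477*√143 ≈ 1.2174e+7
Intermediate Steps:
W(H) = H^(3/2)
(-12121 + 15460)*(W(143) + (-4 + 48)²) = (-12121 + 15460)*(143^(3/2) + (-4 + 48)²) = 3339*(143*√143 + 44²) = 3339*(143*√143 + 1936) = 3339*(1936 + 143*√143) = 6464304 + 477477*√143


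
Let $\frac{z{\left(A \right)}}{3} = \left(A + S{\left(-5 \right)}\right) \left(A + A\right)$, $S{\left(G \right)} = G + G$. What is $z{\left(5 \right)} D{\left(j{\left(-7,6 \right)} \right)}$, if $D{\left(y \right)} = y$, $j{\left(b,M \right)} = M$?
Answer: $-900$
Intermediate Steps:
$S{\left(G \right)} = 2 G$
$z{\left(A \right)} = 6 A \left(-10 + A\right)$ ($z{\left(A \right)} = 3 \left(A + 2 \left(-5\right)\right) \left(A + A\right) = 3 \left(A - 10\right) 2 A = 3 \left(-10 + A\right) 2 A = 3 \cdot 2 A \left(-10 + A\right) = 6 A \left(-10 + A\right)$)
$z{\left(5 \right)} D{\left(j{\left(-7,6 \right)} \right)} = 6 \cdot 5 \left(-10 + 5\right) 6 = 6 \cdot 5 \left(-5\right) 6 = \left(-150\right) 6 = -900$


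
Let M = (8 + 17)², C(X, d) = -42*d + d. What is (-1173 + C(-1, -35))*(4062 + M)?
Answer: 1227994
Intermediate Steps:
C(X, d) = -41*d
M = 625 (M = 25² = 625)
(-1173 + C(-1, -35))*(4062 + M) = (-1173 - 41*(-35))*(4062 + 625) = (-1173 + 1435)*4687 = 262*4687 = 1227994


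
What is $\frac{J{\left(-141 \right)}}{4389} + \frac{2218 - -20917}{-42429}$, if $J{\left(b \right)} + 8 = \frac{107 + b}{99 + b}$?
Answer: $- \frac{712912198}{1303546167} \approx -0.5469$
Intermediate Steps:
$J{\left(b \right)} = -8 + \frac{107 + b}{99 + b}$
$\frac{J{\left(-141 \right)}}{4389} + \frac{2218 - -20917}{-42429} = \frac{\frac{1}{99 - 141} \left(-685 - -987\right)}{4389} + \frac{2218 - -20917}{-42429} = \frac{-685 + 987}{-42} \cdot \frac{1}{4389} + \left(2218 + 20917\right) \left(- \frac{1}{42429}\right) = \left(- \frac{1}{42}\right) 302 \cdot \frac{1}{4389} + 23135 \left(- \frac{1}{42429}\right) = \left(- \frac{151}{21}\right) \frac{1}{4389} - \frac{23135}{42429} = - \frac{151}{92169} - \frac{23135}{42429} = - \frac{712912198}{1303546167}$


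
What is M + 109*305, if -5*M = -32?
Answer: 166257/5 ≈ 33251.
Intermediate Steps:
M = 32/5 (M = -1/5*(-32) = 32/5 ≈ 6.4000)
M + 109*305 = 32/5 + 109*305 = 32/5 + 33245 = 166257/5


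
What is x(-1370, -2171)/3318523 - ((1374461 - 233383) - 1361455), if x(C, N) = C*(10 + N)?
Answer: 731329103741/3318523 ≈ 2.2038e+5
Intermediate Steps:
x(-1370, -2171)/3318523 - ((1374461 - 233383) - 1361455) = -1370*(10 - 2171)/3318523 - ((1374461 - 233383) - 1361455) = -1370*(-2161)*(1/3318523) - (1141078 - 1361455) = 2960570*(1/3318523) - 1*(-220377) = 2960570/3318523 + 220377 = 731329103741/3318523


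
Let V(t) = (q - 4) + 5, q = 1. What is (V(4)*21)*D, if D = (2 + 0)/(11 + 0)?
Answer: 84/11 ≈ 7.6364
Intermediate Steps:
D = 2/11 ≈ 0.18182
V(t) = 2 (V(t) = (1 - 4) + 5 = -3 + 5 = 2)
(V(4)*21)*D = (2*21)*(2/11) = 42*(2/11) = 84/11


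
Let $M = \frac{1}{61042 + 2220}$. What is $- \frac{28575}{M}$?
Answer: $-1807711650$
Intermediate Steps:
$M = \frac{1}{63262} \approx 1.5807 \cdot 10^{-5}$
$- \frac{28575}{M} = - 28575 \frac{1}{\frac{1}{63262}} = \left(-28575\right) 63262 = -1807711650$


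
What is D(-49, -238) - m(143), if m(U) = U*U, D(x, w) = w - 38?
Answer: -20725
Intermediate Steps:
D(x, w) = -38 + w
m(U) = U**2
D(-49, -238) - m(143) = (-38 - 238) - 1*143**2 = -276 - 1*20449 = -276 - 20449 = -20725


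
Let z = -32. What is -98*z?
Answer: 3136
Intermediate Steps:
-98*z = -98*(-32) = 3136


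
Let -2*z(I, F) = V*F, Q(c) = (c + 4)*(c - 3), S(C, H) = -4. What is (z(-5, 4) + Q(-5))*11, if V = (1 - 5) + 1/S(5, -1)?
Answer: 363/2 ≈ 181.50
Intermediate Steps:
Q(c) = (-3 + c)*(4 + c) (Q(c) = (4 + c)*(-3 + c) = (-3 + c)*(4 + c))
V = -17/4 (V = (1 - 5) + 1/(-4) = -4 - ¼ = -17/4 ≈ -4.2500)
z(I, F) = 17*F/8 (z(I, F) = -(-17)*F/8 = 17*F/8)
(z(-5, 4) + Q(-5))*11 = ((17/8)*4 + (-12 - 5 + (-5)²))*11 = (17/2 + (-12 - 5 + 25))*11 = (17/2 + 8)*11 = (33/2)*11 = 363/2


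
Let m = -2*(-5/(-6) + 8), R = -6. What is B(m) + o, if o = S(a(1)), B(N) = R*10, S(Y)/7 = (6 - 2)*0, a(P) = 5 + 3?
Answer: -60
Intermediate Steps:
a(P) = 8
S(Y) = 0 (S(Y) = 7*((6 - 2)*0) = 7*(4*0) = 7*0 = 0)
m = -53/3 (m = -2*(-5*(-⅙) + 8) = -2*(⅚ + 8) = -2*53/6 = -53/3 ≈ -17.667)
B(N) = -60 (B(N) = -6*10 = -60)
o = 0
B(m) + o = -60 + 0 = -60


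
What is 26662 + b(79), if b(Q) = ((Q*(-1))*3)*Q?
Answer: 7939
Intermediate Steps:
b(Q) = -3*Q² (b(Q) = (-Q*3)*Q = (-3*Q)*Q = -3*Q²)
26662 + b(79) = 26662 - 3*79² = 26662 - 3*6241 = 26662 - 18723 = 7939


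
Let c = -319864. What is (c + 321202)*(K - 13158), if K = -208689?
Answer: -296831286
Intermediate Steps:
(c + 321202)*(K - 13158) = (-319864 + 321202)*(-208689 - 13158) = 1338*(-221847) = -296831286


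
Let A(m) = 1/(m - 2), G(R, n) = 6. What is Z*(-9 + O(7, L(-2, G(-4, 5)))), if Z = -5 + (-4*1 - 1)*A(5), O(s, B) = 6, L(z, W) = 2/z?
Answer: 20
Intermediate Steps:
A(m) = 1/(-2 + m)
Z = -20/3 (Z = -5 + (-4*1 - 1)/(-2 + 5) = -5 + (-4 - 1)/3 = -5 - 5*⅓ = -5 - 5/3 = -20/3 ≈ -6.6667)
Z*(-9 + O(7, L(-2, G(-4, 5)))) = -20*(-9 + 6)/3 = -20/3*(-3) = 20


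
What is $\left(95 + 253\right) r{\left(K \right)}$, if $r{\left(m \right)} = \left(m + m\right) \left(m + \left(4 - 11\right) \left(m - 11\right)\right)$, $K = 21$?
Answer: $-716184$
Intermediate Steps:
$r{\left(m \right)} = 2 m \left(77 - 6 m\right)$ ($r{\left(m \right)} = 2 m \left(m - 7 \left(-11 + m\right)\right) = 2 m \left(m - \left(-77 + 7 m\right)\right) = 2 m \left(77 - 6 m\right)$)
$\left(95 + 253\right) r{\left(K \right)} = \left(95 + 253\right) 2 \cdot 21 \left(77 - 126\right) = 348 \cdot 2 \cdot 21 \left(77 - 126\right) = 348 \cdot 2 \cdot 21 \left(-49\right) = 348 \left(-2058\right) = -716184$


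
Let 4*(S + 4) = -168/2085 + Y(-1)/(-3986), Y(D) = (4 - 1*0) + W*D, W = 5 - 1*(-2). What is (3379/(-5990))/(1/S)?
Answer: 150519078929/66375669200 ≈ 2.2677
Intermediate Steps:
W = 7 (W = 5 + 2 = 7)
Y(D) = 4 + 7*D (Y(D) = (4 - 1*0) + 7*D = (4 + 0) + 7*D = 4 + 7*D)
S = -44545451/11081080 (S = -4 + (-168/2085 + (4 + 7*(-1))/(-3986))/4 = -4 + (-168*1/2085 + (4 - 7)*(-1/3986))/4 = -4 + (-56/695 - 3*(-1/3986))/4 = -4 + (-56/695 + 3/3986)/4 = -4 + (1/4)*(-221131/2770270) = -4 - 221131/11081080 = -44545451/11081080 ≈ -4.0200)
(3379/(-5990))/(1/S) = (3379/(-5990))/(1/(-44545451/11081080)) = (3379*(-1/5990))/(-11081080/44545451) = -3379/5990*(-44545451/11081080) = 150519078929/66375669200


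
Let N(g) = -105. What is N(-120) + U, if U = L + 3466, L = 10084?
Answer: 13445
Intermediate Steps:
U = 13550 (U = 10084 + 3466 = 13550)
N(-120) + U = -105 + 13550 = 13445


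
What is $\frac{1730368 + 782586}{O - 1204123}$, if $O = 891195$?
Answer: $- \frac{1256477}{156464} \approx -8.0305$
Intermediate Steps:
$\frac{1730368 + 782586}{O - 1204123} = \frac{1730368 + 782586}{891195 - 1204123} = \frac{2512954}{-312928} = 2512954 \left(- \frac{1}{312928}\right) = - \frac{1256477}{156464}$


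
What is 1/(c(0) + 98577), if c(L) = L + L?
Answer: 1/98577 ≈ 1.0144e-5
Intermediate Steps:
c(L) = 2*L
1/(c(0) + 98577) = 1/(2*0 + 98577) = 1/(0 + 98577) = 1/98577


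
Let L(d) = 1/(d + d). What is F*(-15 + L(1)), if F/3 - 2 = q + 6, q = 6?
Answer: -609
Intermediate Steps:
F = 42 (F = 6 + 3*(6 + 6) = 6 + 3*12 = 6 + 36 = 42)
L(d) = 1/(2*d)
F*(-15 + L(1)) = 42*(-15 + (½)/1) = 42*(-15 + (½)*1) = 42*(-15 + ½) = 42*(-29/2) = -609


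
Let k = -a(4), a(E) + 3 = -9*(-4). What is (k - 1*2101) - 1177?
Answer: -3311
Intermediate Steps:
a(E) = 33 (a(E) = -3 - 9*(-4) = -3 + 36 = 33)
k = -33 (k = -1*33 = -33)
(k - 1*2101) - 1177 = (-33 - 1*2101) - 1177 = (-33 - 2101) - 1177 = -2134 - 1177 = -3311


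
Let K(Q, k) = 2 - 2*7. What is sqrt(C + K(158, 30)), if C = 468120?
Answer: 6*sqrt(13003) ≈ 684.18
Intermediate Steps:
K(Q, k) = -12 (K(Q, k) = 2 - 14 = -12)
sqrt(C + K(158, 30)) = sqrt(468120 - 12) = sqrt(468108) = 6*sqrt(13003)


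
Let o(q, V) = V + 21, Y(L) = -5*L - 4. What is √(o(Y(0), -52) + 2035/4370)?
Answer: I*√23324438/874 ≈ 5.5258*I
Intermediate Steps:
Y(L) = -4 - 5*L
o(q, V) = 21 + V
√(o(Y(0), -52) + 2035/4370) = √((21 - 52) + 2035/4370) = √(-31 + 2035*(1/4370)) = √(-31 + 407/874) = √(-26687/874) = I*√23324438/874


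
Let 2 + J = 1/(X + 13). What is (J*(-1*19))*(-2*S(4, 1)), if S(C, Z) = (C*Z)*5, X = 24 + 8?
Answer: -13528/9 ≈ -1503.1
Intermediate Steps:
X = 32
S(C, Z) = 5*C*Z
J = -89/45 (J = -2 + 1/(32 + 13) = -2 + 1/45 = -89/45 ≈ -1.9778)
(J*(-1*19))*(-2*S(4, 1)) = (-(-89)*19/45)*(-10*4) = (-89/45*(-19))*(-2*20) = (1691/45)*(-40) = -13528/9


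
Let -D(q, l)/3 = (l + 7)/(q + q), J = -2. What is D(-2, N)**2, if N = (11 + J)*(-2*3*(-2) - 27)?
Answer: 9216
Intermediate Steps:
N = -135 (N = (11 - 2)*(-2*3*(-2) - 27) = 9*(-6*(-2) - 27) = 9*(12 - 27) = 9*(-15) = -135)
D(q, l) = -3*(7 + l)/(2*q) (D(q, l) = -3*(l + 7)/(q + q) = -3*(7 + l)/(2*q))
D(-2, N)**2 = ((3/2)*(-7 - 1*(-135))/(-2))**2 = ((3/2)*(-1/2)*(-7 + 135))**2 = ((3/2)*(-1/2)*128)**2 = (-96)**2 = 9216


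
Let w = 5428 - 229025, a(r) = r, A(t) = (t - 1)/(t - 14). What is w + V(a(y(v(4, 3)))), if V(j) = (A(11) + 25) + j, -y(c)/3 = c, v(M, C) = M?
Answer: -670762/3 ≈ -2.2359e+5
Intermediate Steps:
y(c) = -3*c
A(t) = (-1 + t)/(-14 + t)
w = -223597
V(j) = 65/3 + j (V(j) = ((-1 + 11)/(-14 + 11) + 25) + j = (10/(-3) + 25) + j = (-⅓*10 + 25) + j = (-10/3 + 25) + j = 65/3 + j)
w + V(a(y(v(4, 3)))) = -223597 + (65/3 - 3*4) = -223597 + (65/3 - 12) = -223597 + 29/3 = -670762/3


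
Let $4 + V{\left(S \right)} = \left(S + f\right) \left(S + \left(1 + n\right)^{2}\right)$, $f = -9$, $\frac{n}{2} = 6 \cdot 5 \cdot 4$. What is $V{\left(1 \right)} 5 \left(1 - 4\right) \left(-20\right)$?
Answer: $-139398000$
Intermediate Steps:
$n = 240$ ($n = 2 \cdot 6 \cdot 5 \cdot 4 = 2 \cdot 30 \cdot 4 = 2 \cdot 120 = 240$)
$V{\left(S \right)} = -4 + \left(-9 + S\right) \left(58081 + S\right)$ ($V{\left(S \right)} = -4 + \left(S - 9\right) \left(S + \left(1 + 240\right)^{2}\right) = -4 + \left(-9 + S\right) \left(S + 241^{2}\right) = -4 + \left(-9 + S\right) \left(S + 58081\right) = -4 + \left(-9 + S\right) \left(58081 + S\right)$)
$V{\left(1 \right)} 5 \left(1 - 4\right) \left(-20\right) = \left(-522733 + 1^{2} + 58072 \cdot 1\right) 5 \left(1 - 4\right) \left(-20\right) = \left(-522733 + 1 + 58072\right) 5 \left(-3\right) \left(-20\right) = \left(-464660\right) \left(-15\right) \left(-20\right) = 6969900 \left(-20\right) = -139398000$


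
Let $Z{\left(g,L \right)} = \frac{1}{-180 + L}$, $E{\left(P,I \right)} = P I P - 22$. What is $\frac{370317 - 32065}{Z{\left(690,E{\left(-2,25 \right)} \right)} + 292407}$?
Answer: $\frac{34501704}{29825513} \approx 1.1568$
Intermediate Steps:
$E{\left(P,I \right)} = -22 + I P^{2}$ ($E{\left(P,I \right)} = I P P - 22 = I P^{2} - 22 = -22 + I P^{2}$)
$\frac{370317 - 32065}{Z{\left(690,E{\left(-2,25 \right)} \right)} + 292407} = \frac{370317 - 32065}{\frac{1}{-180 - \left(22 - 25 \left(-2\right)^{2}\right)} + 292407} = \frac{338252}{\frac{1}{-180 + \left(-22 + 25 \cdot 4\right)} + 292407} = \frac{338252}{\frac{1}{-180 + \left(-22 + 100\right)} + 292407} = \frac{338252}{\frac{1}{-180 + 78} + 292407} = \frac{338252}{\frac{1}{-102} + 292407} = \frac{338252}{- \frac{1}{102} + 292407} = \frac{338252}{\frac{29825513}{102}} = 338252 \cdot \frac{102}{29825513} = \frac{34501704}{29825513}$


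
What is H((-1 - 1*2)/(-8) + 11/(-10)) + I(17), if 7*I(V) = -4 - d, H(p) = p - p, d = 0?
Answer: -4/7 ≈ -0.57143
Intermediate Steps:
H(p) = 0
I(V) = -4/7 (I(V) = (-4 - 1*0)/7 = (-4 + 0)/7 = (1/7)*(-4) = -4/7)
H((-1 - 1*2)/(-8) + 11/(-10)) + I(17) = 0 - 4/7 = -4/7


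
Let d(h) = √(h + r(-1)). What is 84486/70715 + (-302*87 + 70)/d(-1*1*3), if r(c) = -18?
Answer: 84486/70715 + 26204*I*√21/21 ≈ 1.1947 + 5718.2*I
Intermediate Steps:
d(h) = √(-18 + h) (d(h) = √(h - 18) = √(-18 + h))
84486/70715 + (-302*87 + 70)/d(-1*1*3) = 84486/70715 + (-302*87 + 70)/(√(-18 - 1*1*3)) = 84486*(1/70715) + (-26274 + 70)/(√(-18 - 1*3)) = 84486/70715 - 26204/√(-18 - 3) = 84486/70715 - 26204*(-I*√21/21) = 84486/70715 - (-26204)*I*√21/21 = 84486/70715 + 26204*I*√21/21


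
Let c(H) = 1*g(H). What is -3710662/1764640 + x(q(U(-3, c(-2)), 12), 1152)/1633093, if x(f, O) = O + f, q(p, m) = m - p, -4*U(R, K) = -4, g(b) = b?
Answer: -3028901930623/1440910615760 ≈ -2.1021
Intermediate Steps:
c(H) = H (c(H) = 1*H = H)
U(R, K) = 1 (U(R, K) = -1/4*(-4) = 1)
-3710662/1764640 + x(q(U(-3, c(-2)), 12), 1152)/1633093 = -3710662/1764640 + (1152 + (12 - 1*1))/1633093 = -3710662*1/1764640 + (1152 + (12 - 1))*(1/1633093) = -1855331/882320 + (1152 + 11)*(1/1633093) = -1855331/882320 + 1163*(1/1633093) = -1855331/882320 + 1163/1633093 = -3028901930623/1440910615760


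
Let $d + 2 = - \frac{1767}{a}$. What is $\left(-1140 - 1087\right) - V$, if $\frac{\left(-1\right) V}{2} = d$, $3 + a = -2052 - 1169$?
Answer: $- \frac{115955}{52} \approx -2229.9$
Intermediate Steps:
$a = -3224$ ($a = -3 - 3221 = -3224$)
$d = - \frac{151}{104}$ ($d = -2 - \frac{1767}{-3224} = -2 - - \frac{57}{104} = -2 + \frac{57}{104} = - \frac{151}{104} \approx -1.4519$)
$V = \frac{151}{52}$ ($V = \left(-2\right) \left(- \frac{151}{104}\right) = \frac{151}{52} \approx 2.9038$)
$\left(-1140 - 1087\right) - V = \left(-1140 - 1087\right) - \frac{151}{52} = -2227 - \frac{151}{52} = - \frac{115955}{52}$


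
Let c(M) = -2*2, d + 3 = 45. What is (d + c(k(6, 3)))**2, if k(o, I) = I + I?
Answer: 1444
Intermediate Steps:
k(o, I) = 2*I
d = 42 (d = -3 + 45 = 42)
c(M) = -4
(d + c(k(6, 3)))**2 = (42 - 4)**2 = 38**2 = 1444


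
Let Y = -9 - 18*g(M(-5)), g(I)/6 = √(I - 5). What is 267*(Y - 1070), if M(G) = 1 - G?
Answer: -316929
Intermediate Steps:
g(I) = 6*√(-5 + I) (g(I) = 6*√(I - 5) = 6*√(-5 + I))
Y = -117 (Y = -9 - 108*√(-5 + (1 - 1*(-5))) = -9 - 108*√(-5 + (1 + 5)) = -9 - 108*√(-5 + 6) = -9 - 108*√1 = -9 - 108 = -117)
267*(Y - 1070) = 267*(-117 - 1070) = 267*(-1187) = -316929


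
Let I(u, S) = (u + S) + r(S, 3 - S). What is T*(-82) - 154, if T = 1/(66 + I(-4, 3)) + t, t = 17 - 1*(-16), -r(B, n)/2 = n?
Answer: -185982/65 ≈ -2861.3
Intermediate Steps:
r(B, n) = -2*n
I(u, S) = -6 + u + 3*S (I(u, S) = (u + S) - 2*(3 - S) = (S + u) + (-6 + 2*S) = -6 + u + 3*S)
t = 33 (t = 17 + 16 = 33)
T = 2146/65 (T = 1/(66 + (-6 - 4 + 3*3)) + 33 = 1/(66 + (-6 - 4 + 9)) + 33 = 1/(66 - 1) + 33 = 1/65 + 33 = 2146/65 ≈ 33.015)
T*(-82) - 154 = (2146/65)*(-82) - 154 = -175972/65 - 154 = -185982/65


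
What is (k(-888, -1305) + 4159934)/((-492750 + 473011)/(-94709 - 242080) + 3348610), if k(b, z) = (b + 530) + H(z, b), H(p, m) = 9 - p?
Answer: 1401341982210/1127775033029 ≈ 1.2426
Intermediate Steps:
k(b, z) = 539 + b - z (k(b, z) = (b + 530) + (9 - z) = (530 + b) + (9 - z) = 539 + b - z)
(k(-888, -1305) + 4159934)/((-492750 + 473011)/(-94709 - 242080) + 3348610) = ((539 - 888 - 1*(-1305)) + 4159934)/((-492750 + 473011)/(-94709 - 242080) + 3348610) = ((539 - 888 + 1305) + 4159934)/(-19739/(-336789) + 3348610) = (956 + 4159934)/(-19739*(-1/336789) + 3348610) = 4160890/(19739/336789 + 3348610) = 4160890/(1127775033029/336789) = 4160890*(336789/1127775033029) = 1401341982210/1127775033029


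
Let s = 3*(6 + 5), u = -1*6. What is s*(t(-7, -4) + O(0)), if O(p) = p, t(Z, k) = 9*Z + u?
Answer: -2277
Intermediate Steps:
u = -6
s = 33 (s = 3*11 = 33)
t(Z, k) = -6 + 9*Z (t(Z, k) = 9*Z - 6 = -6 + 9*Z)
s*(t(-7, -4) + O(0)) = 33*((-6 + 9*(-7)) + 0) = 33*((-6 - 63) + 0) = 33*(-69 + 0) = 33*(-69) = -2277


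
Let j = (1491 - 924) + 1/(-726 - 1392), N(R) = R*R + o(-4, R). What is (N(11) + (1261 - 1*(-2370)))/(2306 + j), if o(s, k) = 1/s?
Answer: 15892413/12170026 ≈ 1.3059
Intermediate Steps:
N(R) = -¼ + R² (N(R) = R*R + 1/(-4) = R² - ¼ = -¼ + R²)
j = 1200905/2118 (j = 567 + 1/(-2118) = 567 - 1/2118 = 1200905/2118 ≈ 567.00)
(N(11) + (1261 - 1*(-2370)))/(2306 + j) = ((-¼ + 11²) + (1261 - 1*(-2370)))/(2306 + 1200905/2118) = ((-¼ + 121) + (1261 + 2370))/(6085013/2118) = (483/4 + 3631)*(2118/6085013) = (15007/4)*(2118/6085013) = 15892413/12170026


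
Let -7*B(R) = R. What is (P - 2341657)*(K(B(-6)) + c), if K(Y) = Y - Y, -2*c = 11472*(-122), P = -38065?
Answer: -1665310417824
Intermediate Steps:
B(R) = -R/7
c = 699792 (c = -5736*(-122) = -½*(-1399584) = 699792)
K(Y) = 0
(P - 2341657)*(K(B(-6)) + c) = (-38065 - 2341657)*(0 + 699792) = -2379722*699792 = -1665310417824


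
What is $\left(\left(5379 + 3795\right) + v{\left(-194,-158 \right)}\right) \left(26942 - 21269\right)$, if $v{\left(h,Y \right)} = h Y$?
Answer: $225932898$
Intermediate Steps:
$v{\left(h,Y \right)} = Y h$
$\left(\left(5379 + 3795\right) + v{\left(-194,-158 \right)}\right) \left(26942 - 21269\right) = \left(\left(5379 + 3795\right) - -30652\right) \left(26942 - 21269\right) = \left(9174 + 30652\right) 5673 = 39826 \cdot 5673 = 225932898$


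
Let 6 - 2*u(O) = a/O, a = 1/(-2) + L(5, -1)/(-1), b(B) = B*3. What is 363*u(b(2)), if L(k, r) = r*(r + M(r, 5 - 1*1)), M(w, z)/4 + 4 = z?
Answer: 9075/8 ≈ 1134.4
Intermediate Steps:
M(w, z) = -16 + 4*z
b(B) = 3*B
L(k, r) = r**2 (L(k, r) = r*(r + (-16 + 4*(5 - 1*1))) = r*(r + (-16 + 4*(5 - 1))) = r*(r + (-16 + 4*4)) = r*(r + (-16 + 16)) = r*(r + 0) = r*r = r**2)
a = -3/2 (a = 1/(-2) + (-1)**2/(-1) = 1*(-1/2) + 1*(-1) = -1/2 - 1 = -3/2 ≈ -1.5000)
u(O) = 3 + 3/(4*O) (u(O) = 3 - (-3)/(4*O) = 3 + 3/(4*O))
363*u(b(2)) = 363*(3 + 3/(4*((3*2)))) = 363*(3 + (3/4)/6) = 363*(3 + (3/4)*(1/6)) = 363*(3 + 1/8) = 363*(25/8) = 9075/8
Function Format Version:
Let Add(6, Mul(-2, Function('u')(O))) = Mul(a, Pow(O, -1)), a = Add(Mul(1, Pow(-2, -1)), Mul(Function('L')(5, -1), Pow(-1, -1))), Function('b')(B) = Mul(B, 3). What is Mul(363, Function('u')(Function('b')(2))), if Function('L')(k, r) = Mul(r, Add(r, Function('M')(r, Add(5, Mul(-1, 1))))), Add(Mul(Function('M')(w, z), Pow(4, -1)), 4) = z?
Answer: Rational(9075, 8) ≈ 1134.4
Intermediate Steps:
Function('M')(w, z) = Add(-16, Mul(4, z))
Function('b')(B) = Mul(3, B)
Function('L')(k, r) = Pow(r, 2) (Function('L')(k, r) = Mul(r, Add(r, Add(-16, Mul(4, Add(5, Mul(-1, 1)))))) = Mul(r, Add(r, Add(-16, Mul(4, Add(5, -1))))) = Mul(r, Add(r, Add(-16, Mul(4, 4)))) = Mul(r, Add(r, Add(-16, 16))) = Mul(r, Add(r, 0)) = Mul(r, r) = Pow(r, 2))
a = Rational(-3, 2) (a = Add(Mul(1, Pow(-2, -1)), Mul(Pow(-1, 2), Pow(-1, -1))) = Add(Mul(1, Rational(-1, 2)), Mul(1, -1)) = Add(Rational(-1, 2), -1) = Rational(-3, 2) ≈ -1.5000)
Function('u')(O) = Add(3, Mul(Rational(3, 4), Pow(O, -1))) (Function('u')(O) = Add(3, Mul(Rational(-1, 2), Mul(Rational(-3, 2), Pow(O, -1)))) = Add(3, Mul(Rational(3, 4), Pow(O, -1))))
Mul(363, Function('u')(Function('b')(2))) = Mul(363, Add(3, Mul(Rational(3, 4), Pow(Mul(3, 2), -1)))) = Mul(363, Add(3, Mul(Rational(3, 4), Pow(6, -1)))) = Mul(363, Add(3, Mul(Rational(3, 4), Rational(1, 6)))) = Mul(363, Add(3, Rational(1, 8))) = Mul(363, Rational(25, 8)) = Rational(9075, 8)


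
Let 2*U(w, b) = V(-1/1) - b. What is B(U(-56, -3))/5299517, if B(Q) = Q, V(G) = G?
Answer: 1/5299517 ≈ 1.8870e-7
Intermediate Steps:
U(w, b) = -½ - b/2 (U(w, b) = (-1/1 - b)/2 = (-1*1 - b)/2 = (-1 - b)/2 = -½ - b/2)
B(U(-56, -3))/5299517 = (-½ - ½*(-3))/5299517 = (-½ + 3/2)*(1/5299517) = 1*(1/5299517) = 1/5299517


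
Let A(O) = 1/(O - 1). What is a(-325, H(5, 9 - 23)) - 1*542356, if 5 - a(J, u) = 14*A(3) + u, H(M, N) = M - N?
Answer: -542377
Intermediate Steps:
A(O) = 1/(-1 + O)
a(J, u) = -2 - u (a(J, u) = 5 - (14/(-1 + 3) + u) = 5 - (14/2 + u) = 5 - (14*(½) + u) = 5 - (7 + u) = 5 + (-7 - u) = -2 - u)
a(-325, H(5, 9 - 23)) - 1*542356 = (-2 - (5 - (9 - 23))) - 1*542356 = (-2 - (5 - 1*(-14))) - 542356 = (-2 - (5 + 14)) - 542356 = (-2 - 1*19) - 542356 = (-2 - 19) - 542356 = -21 - 542356 = -542377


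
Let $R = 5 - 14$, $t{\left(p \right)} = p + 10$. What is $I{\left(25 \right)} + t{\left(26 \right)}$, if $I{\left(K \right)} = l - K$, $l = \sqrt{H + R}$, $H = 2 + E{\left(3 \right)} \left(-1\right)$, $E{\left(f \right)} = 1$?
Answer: $11 + 2 i \sqrt{2} \approx 11.0 + 2.8284 i$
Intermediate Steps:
$t{\left(p \right)} = 10 + p$
$H = 1$ ($H = 2 + 1 \left(-1\right) = 2 - 1 = 1$)
$R = -9$
$l = 2 i \sqrt{2}$ ($l = \sqrt{1 - 9} = \sqrt{-8} = 2 i \sqrt{2} \approx 2.8284 i$)
$I{\left(K \right)} = - K + 2 i \sqrt{2}$ ($I{\left(K \right)} = 2 i \sqrt{2} - K = - K + 2 i \sqrt{2}$)
$I{\left(25 \right)} + t{\left(26 \right)} = \left(\left(-1\right) 25 + 2 i \sqrt{2}\right) + \left(10 + 26\right) = \left(-25 + 2 i \sqrt{2}\right) + 36 = 11 + 2 i \sqrt{2}$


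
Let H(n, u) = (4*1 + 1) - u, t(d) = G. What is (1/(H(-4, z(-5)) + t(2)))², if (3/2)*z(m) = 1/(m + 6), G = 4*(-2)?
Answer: 9/121 ≈ 0.074380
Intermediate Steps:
G = -8
t(d) = -8
z(m) = 2/(3*(6 + m)) (z(m) = 2/(3*(m + 6)) = 2/(3*(6 + m)))
H(n, u) = 5 - u (H(n, u) = (4 + 1) - u = 5 - u)
(1/(H(-4, z(-5)) + t(2)))² = (1/((5 - 2/(3*(6 - 5))) - 8))² = (1/((5 - 2/(3*1)) - 8))² = (1/((5 - 2/3) - 8))² = (1/((5 - 1*⅔) - 8))² = (1/((5 - ⅔) - 8))² = (1/(13/3 - 8))² = (1/(-11/3))² = (-3/11)² = 9/121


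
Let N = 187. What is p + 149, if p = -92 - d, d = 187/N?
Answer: 56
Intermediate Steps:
d = 1 (d = 187/187 = 187*(1/187) = 1)
p = -93 (p = -92 - 1*1 = -92 - 1 = -93)
p + 149 = -93 + 149 = 56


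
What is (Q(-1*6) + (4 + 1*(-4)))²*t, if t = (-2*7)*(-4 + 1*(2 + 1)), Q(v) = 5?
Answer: 350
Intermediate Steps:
t = 14 (t = -14*(-4 + 1*3) = -14*(-4 + 3) = -14*(-1) = 14)
(Q(-1*6) + (4 + 1*(-4)))²*t = (5 + (4 + 1*(-4)))²*14 = (5 + (4 - 4))²*14 = (5 + 0)²*14 = 5²*14 = 25*14 = 350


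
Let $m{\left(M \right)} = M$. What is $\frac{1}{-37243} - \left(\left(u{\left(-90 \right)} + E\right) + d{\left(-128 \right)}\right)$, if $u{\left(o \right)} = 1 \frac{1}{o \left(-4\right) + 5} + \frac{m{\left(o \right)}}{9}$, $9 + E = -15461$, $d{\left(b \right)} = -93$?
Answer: $\frac{211694574627}{13593695} \approx 15573.0$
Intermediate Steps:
$E = -15470$ ($E = -9 - 15461 = -15470$)
$u{\left(o \right)} = \frac{1}{5 - 4 o} + \frac{o}{9}$ ($u{\left(o \right)} = 1 \frac{1}{o \left(-4\right) + 5} + \frac{o}{9} = 1 \frac{1}{- 4 o + 5} + o \frac{1}{9} = 1 \frac{1}{5 - 4 o} + \frac{o}{9} = \frac{1}{5 - 4 o} + \frac{o}{9}$)
$\frac{1}{-37243} - \left(\left(u{\left(-90 \right)} + E\right) + d{\left(-128 \right)}\right) = \frac{1}{-37243} - \left(\left(\frac{-9 - -450 + 4 \left(-90\right)^{2}}{9 \left(-5 + 4 \left(-90\right)\right)} - 15470\right) - 93\right) = - \frac{1}{37243} - \left(\left(\frac{-9 + 450 + 4 \cdot 8100}{9 \left(-5 - 360\right)} - 15470\right) - 93\right) = - \frac{1}{37243} - \left(\left(\frac{-9 + 450 + 32400}{9 \left(-365\right)} - 15470\right) - 93\right) = - \frac{1}{37243} - \left(\left(\frac{1}{9} \left(- \frac{1}{365}\right) 32841 - 15470\right) - 93\right) = - \frac{1}{37243} - \left(\left(- \frac{3649}{365} - 15470\right) - 93\right) = - \frac{1}{37243} - \left(- \frac{5650199}{365} - 93\right) = - \frac{1}{37243} - - \frac{5684144}{365} = - \frac{1}{37243} + \frac{5684144}{365} = \frac{211694574627}{13593695}$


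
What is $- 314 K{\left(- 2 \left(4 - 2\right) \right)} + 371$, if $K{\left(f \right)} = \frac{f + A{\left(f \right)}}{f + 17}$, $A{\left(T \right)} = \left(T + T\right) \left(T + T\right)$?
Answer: $- \frac{14017}{13} \approx -1078.2$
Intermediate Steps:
$A{\left(T \right)} = 4 T^{2}$ ($A{\left(T \right)} = 2 T 2 T = 4 T^{2}$)
$K{\left(f \right)} = \frac{f + 4 f^{2}}{17 + f}$ ($K{\left(f \right)} = \frac{f + 4 f^{2}}{f + 17} = \frac{f + 4 f^{2}}{17 + f}$)
$- 314 K{\left(- 2 \left(4 - 2\right) \right)} + 371 = - 314 \frac{- 2 \left(4 - 2\right) \left(1 + 4 \left(- 2 \left(4 - 2\right)\right)\right)}{17 - 2 \left(4 - 2\right)} + 371 = - 314 \frac{\left(-2\right) 2 \left(1 + 4 \left(\left(-2\right) 2\right)\right)}{17 - 4} + 371 = - 314 \left(- \frac{4 \left(1 + 4 \left(-4\right)\right)}{17 - 4}\right) + 371 = - 314 \left(- \frac{4 \left(1 - 16\right)}{13}\right) + 371 = - 314 \left(\left(-4\right) \frac{1}{13} \left(-15\right)\right) + 371 = \left(-314\right) \frac{60}{13} + 371 = - \frac{18840}{13} + 371 = - \frac{14017}{13}$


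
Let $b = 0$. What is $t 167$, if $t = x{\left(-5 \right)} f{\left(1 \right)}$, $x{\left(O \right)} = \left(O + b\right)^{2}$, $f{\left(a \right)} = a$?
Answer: $4175$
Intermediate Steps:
$x{\left(O \right)} = O^{2}$ ($x{\left(O \right)} = \left(O + 0\right)^{2} = O^{2}$)
$t = 25$ ($t = \left(-5\right)^{2} \cdot 1 = 25 \cdot 1 = 25$)
$t 167 = 25 \cdot 167 = 4175$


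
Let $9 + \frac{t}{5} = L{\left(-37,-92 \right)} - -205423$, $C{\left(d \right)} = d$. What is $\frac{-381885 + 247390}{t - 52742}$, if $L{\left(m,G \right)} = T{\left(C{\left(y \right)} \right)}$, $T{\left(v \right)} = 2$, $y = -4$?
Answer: $- \frac{134495}{974338} \approx -0.13804$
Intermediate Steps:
$L{\left(m,G \right)} = 2$
$t = 1027080$ ($t = -45 + 5 \left(2 - -205423\right) = -45 + 5 \left(2 + 205423\right) = -45 + 5 \cdot 205425 = -45 + 1027125 = 1027080$)
$\frac{-381885 + 247390}{t - 52742} = \frac{-381885 + 247390}{1027080 - 52742} = - \frac{134495}{974338}$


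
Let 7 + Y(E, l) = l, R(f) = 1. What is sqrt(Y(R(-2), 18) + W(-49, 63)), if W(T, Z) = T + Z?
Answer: 5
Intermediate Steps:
Y(E, l) = -7 + l
sqrt(Y(R(-2), 18) + W(-49, 63)) = sqrt((-7 + 18) + (-49 + 63)) = sqrt(11 + 14) = sqrt(25) = 5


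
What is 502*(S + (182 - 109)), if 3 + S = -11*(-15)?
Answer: 117970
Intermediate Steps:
S = 162 (S = -3 - 11*(-15) = -3 + 165 = 162)
502*(S + (182 - 109)) = 502*(162 + (182 - 109)) = 502*(162 + 73) = 502*235 = 117970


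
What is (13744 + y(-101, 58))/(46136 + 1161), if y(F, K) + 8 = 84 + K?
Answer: 13878/47297 ≈ 0.29342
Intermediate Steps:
y(F, K) = 76 + K (y(F, K) = -8 + (84 + K) = 76 + K)
(13744 + y(-101, 58))/(46136 + 1161) = (13744 + (76 + 58))/(46136 + 1161) = (13744 + 134)/47297 = 13878*(1/47297) = 13878/47297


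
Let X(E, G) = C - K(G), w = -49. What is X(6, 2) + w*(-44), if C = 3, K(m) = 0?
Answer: 2159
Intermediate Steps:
X(E, G) = 3 (X(E, G) = 3 - 1*0 = 3 + 0 = 3)
X(6, 2) + w*(-44) = 3 - 49*(-44) = 3 + 2156 = 2159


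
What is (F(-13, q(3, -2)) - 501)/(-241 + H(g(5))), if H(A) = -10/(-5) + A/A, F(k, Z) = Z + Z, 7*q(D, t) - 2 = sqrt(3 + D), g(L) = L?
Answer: 3503/1666 - sqrt(6)/833 ≈ 2.0997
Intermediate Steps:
q(D, t) = 2/7 + sqrt(3 + D)/7
F(k, Z) = 2*Z
H(A) = 3 (H(A) = -10*(-1/5) + 1 = 2 + 1 = 3)
(F(-13, q(3, -2)) - 501)/(-241 + H(g(5))) = (2*(2/7 + sqrt(3 + 3)/7) - 501)/(-241 + 3) = (2*(2/7 + sqrt(6)/7) - 501)/(-238) = ((4/7 + 2*sqrt(6)/7) - 501)*(-1/238) = (-3503/7 + 2*sqrt(6)/7)*(-1/238) = 3503/1666 - sqrt(6)/833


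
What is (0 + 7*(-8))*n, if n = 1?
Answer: -56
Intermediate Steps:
(0 + 7*(-8))*n = (0 + 7*(-8))*1 = (0 - 56)*1 = -56*1 = -56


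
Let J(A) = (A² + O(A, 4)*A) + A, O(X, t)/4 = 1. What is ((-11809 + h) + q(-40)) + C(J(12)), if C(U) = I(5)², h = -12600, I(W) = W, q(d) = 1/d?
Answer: -975361/40 ≈ -24384.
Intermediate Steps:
O(X, t) = 4 (O(X, t) = 4*1 = 4)
J(A) = A² + 5*A (J(A) = (A² + 4*A) + A = A² + 5*A)
C(U) = 25 (C(U) = 5² = 25)
((-11809 + h) + q(-40)) + C(J(12)) = ((-11809 - 12600) + 1/(-40)) + 25 = (-24409 - 1/40) + 25 = -976361/40 + 25 = -975361/40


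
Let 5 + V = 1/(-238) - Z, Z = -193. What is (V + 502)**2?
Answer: 26967879961/56644 ≈ 4.7609e+5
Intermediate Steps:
V = 44743/238 (V = -5 + (1/(-238) - 1*(-193)) = -5 + (-1/238 + 193) = -5 + 45933/238 = 44743/238 ≈ 188.00)
(V + 502)**2 = (44743/238 + 502)**2 = (164219/238)**2 = 26967879961/56644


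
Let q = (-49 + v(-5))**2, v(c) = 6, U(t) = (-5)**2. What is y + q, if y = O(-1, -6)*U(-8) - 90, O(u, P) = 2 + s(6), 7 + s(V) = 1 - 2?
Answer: 1609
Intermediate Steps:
U(t) = 25
s(V) = -8 (s(V) = -7 + (1 - 2) = -7 - 1 = -8)
q = 1849 (q = (-49 + 6)**2 = (-43)**2 = 1849)
O(u, P) = -6 (O(u, P) = 2 - 8 = -6)
y = -240 (y = -6*25 - 90 = -150 - 90 = -240)
y + q = -240 + 1849 = 1609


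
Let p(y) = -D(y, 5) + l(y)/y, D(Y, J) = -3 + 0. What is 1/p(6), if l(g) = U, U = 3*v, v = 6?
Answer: 1/6 ≈ 0.16667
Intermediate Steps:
D(Y, J) = -3
U = 18 (U = 3*6 = 18)
l(g) = 18
p(y) = 3 + 18/y (p(y) = -1*(-3) + 18/y = 3 + 18/y)
1/p(6) = 1/(3 + 18/6) = 1/(3 + 18*(1/6)) = 1/(3 + 3) = 1/6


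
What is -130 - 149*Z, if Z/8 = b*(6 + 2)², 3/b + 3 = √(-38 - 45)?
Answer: 168658/23 + 57216*I*√83/23 ≈ 7333.0 + 22664.0*I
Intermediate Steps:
b = 3/(-3 + I*√83) (b = 3/(-3 + √(-38 - 45)) = 3/(-3 + √(-83)) = 3/(-3 + I*√83) ≈ -0.097826 - 0.29708*I)
Z = -1152/23 - 384*I*√83/23 (Z = 8*((-9/92 - 3*I*√83/92)*(6 + 2)²) = 8*((-9/92 - 3*I*√83/92)*8²) = 8*((-9/92 - 3*I*√83/92)*64) = 8*(-144/23 - 48*I*√83/23) = -1152/23 - 384*I*√83/23 ≈ -50.087 - 152.1*I)
-130 - 149*Z = -130 - 149*(-1152/23 - 384*I*√83/23) = -130 + (171648/23 + 57216*I*√83/23) = 168658/23 + 57216*I*√83/23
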